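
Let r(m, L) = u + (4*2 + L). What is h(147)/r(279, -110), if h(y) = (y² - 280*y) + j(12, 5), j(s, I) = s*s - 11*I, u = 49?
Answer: 19462/53 ≈ 367.21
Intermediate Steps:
j(s, I) = s² - 11*I
r(m, L) = 57 + L (r(m, L) = 49 + (4*2 + L) = 49 + (8 + L) = 57 + L)
h(y) = 89 + y² - 280*y (h(y) = (y² - 280*y) + (12² - 11*5) = (y² - 280*y) + (144 - 55) = (y² - 280*y) + 89 = 89 + y² - 280*y)
h(147)/r(279, -110) = (89 + 147² - 280*147)/(57 - 110) = (89 + 21609 - 41160)/(-53) = -19462*(-1/53) = 19462/53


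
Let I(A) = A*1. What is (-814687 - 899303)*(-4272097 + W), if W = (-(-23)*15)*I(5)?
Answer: 7319374904280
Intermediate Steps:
I(A) = A
W = 1725 (W = -(-23)*15*5 = -23*(-15)*5 = 345*5 = 1725)
(-814687 - 899303)*(-4272097 + W) = (-814687 - 899303)*(-4272097 + 1725) = -1713990*(-4270372) = 7319374904280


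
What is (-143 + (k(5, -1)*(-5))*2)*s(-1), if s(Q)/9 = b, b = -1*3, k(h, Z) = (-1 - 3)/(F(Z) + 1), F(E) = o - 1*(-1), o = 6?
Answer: 3726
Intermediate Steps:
F(E) = 7 (F(E) = 6 - 1*(-1) = 6 + 1 = 7)
k(h, Z) = -½ (k(h, Z) = (-1 - 3)/(7 + 1) = -4/8 = -4*⅛ = -½)
b = -3
s(Q) = -27 (s(Q) = 9*(-3) = -27)
(-143 + (k(5, -1)*(-5))*2)*s(-1) = (-143 - ½*(-5)*2)*(-27) = (-143 + (5/2)*2)*(-27) = (-143 + 5)*(-27) = -138*(-27) = 3726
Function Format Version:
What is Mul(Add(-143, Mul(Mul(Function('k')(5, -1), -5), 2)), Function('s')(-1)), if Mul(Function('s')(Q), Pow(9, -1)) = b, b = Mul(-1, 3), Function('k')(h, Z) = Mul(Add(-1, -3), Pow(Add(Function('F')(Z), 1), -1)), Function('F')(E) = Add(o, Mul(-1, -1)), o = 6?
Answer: 3726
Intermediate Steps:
Function('F')(E) = 7 (Function('F')(E) = Add(6, Mul(-1, -1)) = Add(6, 1) = 7)
Function('k')(h, Z) = Rational(-1, 2) (Function('k')(h, Z) = Mul(Add(-1, -3), Pow(Add(7, 1), -1)) = Mul(-4, Pow(8, -1)) = Mul(-4, Rational(1, 8)) = Rational(-1, 2))
b = -3
Function('s')(Q) = -27 (Function('s')(Q) = Mul(9, -3) = -27)
Mul(Add(-143, Mul(Mul(Function('k')(5, -1), -5), 2)), Function('s')(-1)) = Mul(Add(-143, Mul(Mul(Rational(-1, 2), -5), 2)), -27) = Mul(Add(-143, Mul(Rational(5, 2), 2)), -27) = Mul(Add(-143, 5), -27) = Mul(-138, -27) = 3726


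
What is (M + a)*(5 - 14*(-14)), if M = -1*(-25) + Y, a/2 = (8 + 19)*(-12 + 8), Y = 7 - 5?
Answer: -37989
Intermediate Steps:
Y = 2
a = -216 (a = 2*((8 + 19)*(-12 + 8)) = 2*(27*(-4)) = 2*(-108) = -216)
M = 27 (M = -1*(-25) + 2 = 25 + 2 = 27)
(M + a)*(5 - 14*(-14)) = (27 - 216)*(5 - 14*(-14)) = -189*(5 + 196) = -189*201 = -37989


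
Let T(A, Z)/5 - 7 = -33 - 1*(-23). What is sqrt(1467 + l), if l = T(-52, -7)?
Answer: 22*sqrt(3) ≈ 38.105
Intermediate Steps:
T(A, Z) = -15 (T(A, Z) = 35 + 5*(-33 - 1*(-23)) = 35 + 5*(-33 + 23) = 35 + 5*(-10) = 35 - 50 = -15)
l = -15
sqrt(1467 + l) = sqrt(1467 - 15) = sqrt(1452) = 22*sqrt(3)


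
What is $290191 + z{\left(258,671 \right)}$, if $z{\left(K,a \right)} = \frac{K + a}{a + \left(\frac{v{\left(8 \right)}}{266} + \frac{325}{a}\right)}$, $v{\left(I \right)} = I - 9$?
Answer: $\frac{34779523791529}{119849885} \approx 2.9019 \cdot 10^{5}$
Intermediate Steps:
$v{\left(I \right)} = -9 + I$ ($v{\left(I \right)} = I - 9 = -9 + I$)
$z{\left(K,a \right)} = \frac{K + a}{- \frac{1}{266} + a + \frac{325}{a}}$ ($z{\left(K,a \right)} = \frac{K + a}{a + \left(\frac{-9 + 8}{266} + \frac{325}{a}\right)} = \frac{K + a}{a + \left(\left(-1\right) \frac{1}{266} + \frac{325}{a}\right)} = \frac{K + a}{a - \left(\frac{1}{266} - \frac{325}{a}\right)} = \frac{K + a}{- \frac{1}{266} + a + \frac{325}{a}}$)
$290191 + z{\left(258,671 \right)} = 290191 + 266 \cdot 671 \frac{1}{86450 - 671 + 266 \cdot 671^{2}} \left(258 + 671\right) = 290191 + 266 \cdot 671 \frac{1}{86450 - 671 + 266 \cdot 450241} \cdot 929 = 290191 + 266 \cdot 671 \frac{1}{86450 - 671 + 119764106} \cdot 929 = 290191 + 266 \cdot 671 \cdot \frac{1}{119849885} \cdot 929 = 290191 + \frac{165813494}{119849885} = \frac{34779523791529}{119849885}$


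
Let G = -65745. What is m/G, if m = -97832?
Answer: 97832/65745 ≈ 1.4881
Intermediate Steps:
m/G = -97832/(-65745) = -97832*(-1/65745) = 97832/65745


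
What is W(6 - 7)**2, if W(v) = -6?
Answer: 36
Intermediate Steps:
W(6 - 7)**2 = (-6)**2 = 36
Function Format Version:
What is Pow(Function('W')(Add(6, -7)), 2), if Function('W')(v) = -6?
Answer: 36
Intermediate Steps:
Pow(Function('W')(Add(6, -7)), 2) = Pow(-6, 2) = 36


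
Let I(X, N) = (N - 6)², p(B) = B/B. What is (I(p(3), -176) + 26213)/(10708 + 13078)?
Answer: 59337/23786 ≈ 2.4946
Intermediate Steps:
p(B) = 1
I(X, N) = (-6 + N)²
(I(p(3), -176) + 26213)/(10708 + 13078) = ((-6 - 176)² + 26213)/(10708 + 13078) = ((-182)² + 26213)/23786 = (33124 + 26213)*(1/23786) = 59337*(1/23786) = 59337/23786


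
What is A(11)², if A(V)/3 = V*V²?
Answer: 15944049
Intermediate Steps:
A(V) = 3*V³ (A(V) = 3*(V*V²) = 3*V³)
A(11)² = (3*11³)² = (3*1331)² = 3993² = 15944049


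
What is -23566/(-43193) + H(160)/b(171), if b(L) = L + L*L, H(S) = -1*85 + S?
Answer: 232120889/423464172 ≈ 0.54815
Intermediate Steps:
H(S) = -85 + S
b(L) = L + L²
-23566/(-43193) + H(160)/b(171) = -23566/(-43193) + (-85 + 160)/((171*(1 + 171))) = -23566*(-1/43193) + 75/((171*172)) = 23566/43193 + 75/29412 = 23566/43193 + 75*(1/29412) = 23566/43193 + 25/9804 = 232120889/423464172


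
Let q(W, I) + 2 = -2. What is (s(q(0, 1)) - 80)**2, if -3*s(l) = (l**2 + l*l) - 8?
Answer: 7744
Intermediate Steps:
q(W, I) = -4 (q(W, I) = -2 - 2 = -4)
s(l) = 8/3 - 2*l**2/3 (s(l) = -((l**2 + l*l) - 8)/3 = -((l**2 + l**2) - 8)/3 = -(2*l**2 - 8)/3 = -(-8 + 2*l**2)/3 = 8/3 - 2*l**2/3)
(s(q(0, 1)) - 80)**2 = ((8/3 - 2/3*(-4)**2) - 80)**2 = ((8/3 - 2/3*16) - 80)**2 = ((8/3 - 32/3) - 80)**2 = (-8 - 80)**2 = (-88)**2 = 7744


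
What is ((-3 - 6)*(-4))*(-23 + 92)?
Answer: 2484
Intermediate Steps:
((-3 - 6)*(-4))*(-23 + 92) = -9*(-4)*69 = 36*69 = 2484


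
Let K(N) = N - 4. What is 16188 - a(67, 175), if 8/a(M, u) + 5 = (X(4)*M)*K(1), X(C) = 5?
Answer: 8174944/505 ≈ 16188.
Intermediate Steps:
K(N) = -4 + N
a(M, u) = 8/(-5 - 15*M) (a(M, u) = 8/(-5 + (5*M)*(-4 + 1)) = 8/(-5 + (5*M)*(-3)) = 8/(-5 - 15*M))
16188 - a(67, 175) = 16188 - 8/(5*(-1 - 3*67)) = 16188 - 8/(5*(-1 - 201)) = 16188 - 8/(5*(-202)) = 16188 - 8*(-1)/(5*202) = 16188 - 1*(-4/505) = 16188 + 4/505 = 8174944/505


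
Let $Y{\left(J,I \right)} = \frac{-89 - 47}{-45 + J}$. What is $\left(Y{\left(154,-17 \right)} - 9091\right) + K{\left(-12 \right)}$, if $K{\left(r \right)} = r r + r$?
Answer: $- \frac{976667}{109} \approx -8960.3$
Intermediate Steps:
$K{\left(r \right)} = r + r^{2}$ ($K{\left(r \right)} = r^{2} + r = r + r^{2}$)
$Y{\left(J,I \right)} = - \frac{136}{-45 + J}$
$\left(Y{\left(154,-17 \right)} - 9091\right) + K{\left(-12 \right)} = \left(- \frac{136}{-45 + 154} - 9091\right) - 12 \left(1 - 12\right) = \left(- \frac{136}{109} - 9091\right) - -132 = \left(\left(-136\right) \frac{1}{109} - 9091\right) + 132 = \left(- \frac{136}{109} - 9091\right) + 132 = - \frac{991055}{109} + 132 = - \frac{976667}{109}$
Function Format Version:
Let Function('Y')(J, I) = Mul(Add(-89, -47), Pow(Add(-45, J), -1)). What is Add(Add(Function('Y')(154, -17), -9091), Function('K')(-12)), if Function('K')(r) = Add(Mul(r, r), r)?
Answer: Rational(-976667, 109) ≈ -8960.3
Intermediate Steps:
Function('K')(r) = Add(r, Pow(r, 2)) (Function('K')(r) = Add(Pow(r, 2), r) = Add(r, Pow(r, 2)))
Function('Y')(J, I) = Mul(-136, Pow(Add(-45, J), -1))
Add(Add(Function('Y')(154, -17), -9091), Function('K')(-12)) = Add(Add(Mul(-136, Pow(Add(-45, 154), -1)), -9091), Mul(-12, Add(1, -12))) = Add(Add(Mul(-136, Pow(109, -1)), -9091), Mul(-12, -11)) = Add(Add(Mul(-136, Rational(1, 109)), -9091), 132) = Add(Add(Rational(-136, 109), -9091), 132) = Add(Rational(-991055, 109), 132) = Rational(-976667, 109)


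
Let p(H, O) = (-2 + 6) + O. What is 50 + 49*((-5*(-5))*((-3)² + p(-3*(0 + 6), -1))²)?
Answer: 176450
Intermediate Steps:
p(H, O) = 4 + O
50 + 49*((-5*(-5))*((-3)² + p(-3*(0 + 6), -1))²) = 50 + 49*((-5*(-5))*((-3)² + (4 - 1))²) = 50 + 49*(25*(9 + 3)²) = 50 + 49*(25*12²) = 50 + 49*(25*144) = 50 + 49*3600 = 50 + 176400 = 176450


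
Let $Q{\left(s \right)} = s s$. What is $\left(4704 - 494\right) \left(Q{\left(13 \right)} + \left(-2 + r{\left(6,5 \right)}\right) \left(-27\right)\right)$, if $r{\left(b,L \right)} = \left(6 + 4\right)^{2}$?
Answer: $-10428170$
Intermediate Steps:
$r{\left(b,L \right)} = 100$ ($r{\left(b,L \right)} = 10^{2} = 100$)
$Q{\left(s \right)} = s^{2}$
$\left(4704 - 494\right) \left(Q{\left(13 \right)} + \left(-2 + r{\left(6,5 \right)}\right) \left(-27\right)\right) = \left(4704 - 494\right) \left(13^{2} + \left(-2 + 100\right) \left(-27\right)\right) = 4210 \left(169 + 98 \left(-27\right)\right) = 4210 \left(169 - 2646\right) = 4210 \left(-2477\right) = -10428170$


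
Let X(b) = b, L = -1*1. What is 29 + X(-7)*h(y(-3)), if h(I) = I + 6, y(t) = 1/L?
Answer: -6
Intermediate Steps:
L = -1
y(t) = -1 (y(t) = 1/(-1) = -1)
h(I) = 6 + I
29 + X(-7)*h(y(-3)) = 29 - 7*(6 - 1) = 29 - 7*5 = 29 - 35 = -6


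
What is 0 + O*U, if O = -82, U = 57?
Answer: -4674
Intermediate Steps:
0 + O*U = 0 - 82*57 = 0 - 4674 = -4674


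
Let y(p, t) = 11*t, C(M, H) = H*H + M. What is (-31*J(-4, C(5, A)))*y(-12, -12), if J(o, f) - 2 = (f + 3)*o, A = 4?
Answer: -384648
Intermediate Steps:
C(M, H) = M + H² (C(M, H) = H² + M = M + H²)
J(o, f) = 2 + o*(3 + f) (J(o, f) = 2 + (f + 3)*o = 2 + (3 + f)*o = 2 + o*(3 + f))
(-31*J(-4, C(5, A)))*y(-12, -12) = (-31*(2 + 3*(-4) + (5 + 4²)*(-4)))*(11*(-12)) = -31*(2 - 12 + (5 + 16)*(-4))*(-132) = -31*(2 - 12 + 21*(-4))*(-132) = -31*(2 - 12 - 84)*(-132) = -31*(-94)*(-132) = 2914*(-132) = -384648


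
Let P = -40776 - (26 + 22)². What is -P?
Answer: 43080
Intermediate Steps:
P = -43080 (P = -40776 - 1*48² = -40776 - 1*2304 = -40776 - 2304 = -43080)
-P = -1*(-43080) = 43080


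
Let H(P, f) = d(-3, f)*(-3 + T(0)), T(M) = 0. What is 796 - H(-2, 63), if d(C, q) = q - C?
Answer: 994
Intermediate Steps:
H(P, f) = -9 - 3*f (H(P, f) = (f - 1*(-3))*(-3 + 0) = (f + 3)*(-3) = (3 + f)*(-3) = -9 - 3*f)
796 - H(-2, 63) = 796 - (-9 - 3*63) = 796 - (-9 - 189) = 796 - 1*(-198) = 796 + 198 = 994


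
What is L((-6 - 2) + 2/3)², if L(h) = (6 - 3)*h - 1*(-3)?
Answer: 361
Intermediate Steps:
L(h) = 3 + 3*h (L(h) = 3*h + 3 = 3 + 3*h)
L((-6 - 2) + 2/3)² = (3 + 3*((-6 - 2) + 2/3))² = (3 + 3*(-8 + 2*(⅓)))² = (3 + 3*(-8 + ⅔))² = (3 + 3*(-22/3))² = (3 - 22)² = (-19)² = 361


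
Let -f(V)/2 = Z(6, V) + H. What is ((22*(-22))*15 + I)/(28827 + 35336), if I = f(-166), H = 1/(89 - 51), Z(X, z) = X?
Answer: -138169/1219097 ≈ -0.11334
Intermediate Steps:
H = 1/38 ≈ 0.026316
f(V) = -229/19 (f(V) = -2*(6 + 1/38) = -2*229/38 = -229/19)
I = -229/19 ≈ -12.053
((22*(-22))*15 + I)/(28827 + 35336) = ((22*(-22))*15 - 229/19)/(28827 + 35336) = (-484*15 - 229/19)/64163 = (-7260 - 229/19)*(1/64163) = -138169/19*1/64163 = -138169/1219097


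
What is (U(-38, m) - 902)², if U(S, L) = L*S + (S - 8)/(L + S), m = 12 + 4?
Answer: 275128569/121 ≈ 2.2738e+6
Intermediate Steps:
m = 16
U(S, L) = L*S + (-8 + S)/(L + S)
(U(-38, m) - 902)² = ((-8 - 38 + 16*(-38)² - 38*16²)/(16 - 38) - 902)² = ((-8 - 38 + 16*1444 - 38*256)/(-22) - 902)² = (-(-8 - 38 + 23104 - 9728)/22 - 902)² = (-1/22*13330 - 902)² = (-6665/11 - 902)² = (-16587/11)² = 275128569/121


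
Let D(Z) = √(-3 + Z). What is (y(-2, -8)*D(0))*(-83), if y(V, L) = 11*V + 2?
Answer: 1660*I*√3 ≈ 2875.2*I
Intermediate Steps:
y(V, L) = 2 + 11*V
(y(-2, -8)*D(0))*(-83) = ((2 + 11*(-2))*√(-3 + 0))*(-83) = ((2 - 22)*√(-3))*(-83) = -20*I*√3*(-83) = 1660*I*√3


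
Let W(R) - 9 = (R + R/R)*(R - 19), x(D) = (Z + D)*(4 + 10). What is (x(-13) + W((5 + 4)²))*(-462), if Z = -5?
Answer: -2236542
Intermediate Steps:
x(D) = -70 + 14*D (x(D) = (-5 + D)*(4 + 10) = (-5 + D)*14 = -70 + 14*D)
W(R) = 9 + (1 + R)*(-19 + R) (W(R) = 9 + (R + R/R)*(R - 19) = 9 + (R + 1)*(-19 + R) = 9 + (1 + R)*(-19 + R))
(x(-13) + W((5 + 4)²))*(-462) = ((-70 + 14*(-13)) + (-10 + ((5 + 4)²)² - 18*(5 + 4)²))*(-462) = ((-70 - 182) + (-10 + (9²)² - 18*9²))*(-462) = (-252 + (-10 + 81² - 18*81))*(-462) = (-252 + (-10 + 6561 - 1458))*(-462) = (-252 + 5093)*(-462) = 4841*(-462) = -2236542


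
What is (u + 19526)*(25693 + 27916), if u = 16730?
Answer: 1943647904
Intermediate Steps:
(u + 19526)*(25693 + 27916) = (16730 + 19526)*(25693 + 27916) = 36256*53609 = 1943647904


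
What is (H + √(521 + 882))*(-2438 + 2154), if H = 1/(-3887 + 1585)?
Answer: 142/1151 - 284*√1403 ≈ -10638.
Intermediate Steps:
H = -1/2302 (H = 1/(-2302) = -1/2302 ≈ -0.00043440)
(H + √(521 + 882))*(-2438 + 2154) = (-1/2302 + √(521 + 882))*(-2438 + 2154) = (-1/2302 + √1403)*(-284) = 142/1151 - 284*√1403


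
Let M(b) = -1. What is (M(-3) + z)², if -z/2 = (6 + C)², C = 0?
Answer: 5329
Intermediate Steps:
z = -72 (z = -2*(6 + 0)² = -2*6² = -2*36 = -72)
(M(-3) + z)² = (-1 - 72)² = (-73)² = 5329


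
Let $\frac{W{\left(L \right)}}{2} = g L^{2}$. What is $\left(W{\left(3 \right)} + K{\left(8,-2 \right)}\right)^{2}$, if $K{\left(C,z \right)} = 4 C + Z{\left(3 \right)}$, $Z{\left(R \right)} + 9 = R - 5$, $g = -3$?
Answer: $1089$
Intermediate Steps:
$Z{\left(R \right)} = -14 + R$ ($Z{\left(R \right)} = -9 + \left(R - 5\right) = -9 + \left(-5 + R\right) = -14 + R$)
$K{\left(C,z \right)} = -11 + 4 C$ ($K{\left(C,z \right)} = 4 C + \left(-14 + 3\right) = 4 C - 11 = -11 + 4 C$)
$W{\left(L \right)} = - 6 L^{2}$ ($W{\left(L \right)} = 2 \left(- 3 L^{2}\right) = - 6 L^{2}$)
$\left(W{\left(3 \right)} + K{\left(8,-2 \right)}\right)^{2} = \left(- 6 \cdot 3^{2} + \left(-11 + 4 \cdot 8\right)\right)^{2} = \left(\left(-6\right) 9 + \left(-11 + 32\right)\right)^{2} = \left(-54 + 21\right)^{2} = \left(-33\right)^{2} = 1089$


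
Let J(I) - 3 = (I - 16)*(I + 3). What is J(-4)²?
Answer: 529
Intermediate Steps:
J(I) = 3 + (-16 + I)*(3 + I) (J(I) = 3 + (I - 16)*(I + 3) = 3 + (-16 + I)*(3 + I))
J(-4)² = (-45 + (-4)² - 13*(-4))² = (-45 + 16 + 52)² = 23² = 529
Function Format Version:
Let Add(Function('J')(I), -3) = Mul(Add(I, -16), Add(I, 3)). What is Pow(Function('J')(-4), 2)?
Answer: 529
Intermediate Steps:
Function('J')(I) = Add(3, Mul(Add(-16, I), Add(3, I))) (Function('J')(I) = Add(3, Mul(Add(I, -16), Add(I, 3))) = Add(3, Mul(Add(-16, I), Add(3, I))))
Pow(Function('J')(-4), 2) = Pow(Add(-45, Pow(-4, 2), Mul(-13, -4)), 2) = Pow(Add(-45, 16, 52), 2) = Pow(23, 2) = 529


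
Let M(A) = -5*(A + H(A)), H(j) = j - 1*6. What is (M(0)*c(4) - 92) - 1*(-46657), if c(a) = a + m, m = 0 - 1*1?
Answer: 46655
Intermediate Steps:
H(j) = -6 + j (H(j) = j - 6 = -6 + j)
m = -1 (m = 0 - 1 = -1)
M(A) = 30 - 10*A (M(A) = -5*(A + (-6 + A)) = -5*(-6 + 2*A) = 30 - 10*A)
c(a) = -1 + a (c(a) = a - 1 = -1 + a)
(M(0)*c(4) - 92) - 1*(-46657) = ((30 - 10*0)*(-1 + 4) - 92) - 1*(-46657) = ((30 + 0)*3 - 92) + 46657 = (30*3 - 92) + 46657 = (90 - 92) + 46657 = -2 + 46657 = 46655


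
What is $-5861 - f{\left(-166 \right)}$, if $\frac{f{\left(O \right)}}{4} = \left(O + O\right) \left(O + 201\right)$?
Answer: $40619$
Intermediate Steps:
$f{\left(O \right)} = 8 O \left(201 + O\right)$ ($f{\left(O \right)} = 4 \left(O + O\right) \left(O + 201\right) = 4 \cdot 2 O \left(201 + O\right) = 8 O \left(201 + O\right)$)
$-5861 - f{\left(-166 \right)} = -5861 - 8 \left(-166\right) \left(201 - 166\right) = -5861 - 8 \left(-166\right) 35 = -5861 - -46480 = -5861 + 46480 = 40619$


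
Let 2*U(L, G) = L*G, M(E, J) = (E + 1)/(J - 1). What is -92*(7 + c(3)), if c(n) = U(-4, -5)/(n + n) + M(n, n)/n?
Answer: -2576/3 ≈ -858.67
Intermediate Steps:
M(E, J) = (1 + E)/(-1 + J)
U(L, G) = G*L/2 (U(L, G) = (L*G)/2 = (G*L)/2 = G*L/2)
c(n) = 5/n + (1 + n)/(n*(-1 + n)) (c(n) = ((½)*(-5)*(-4))/(n + n) + ((1 + n)/(-1 + n))/n = 10/((2*n)) + (1 + n)/(n*(-1 + n)) = 10*(1/(2*n)) + (1 + n)/(n*(-1 + n)) = 5/n + (1 + n)/(n*(-1 + n)))
-92*(7 + c(3)) = -92*(7 + 2*(-2 + 3*3)/(3*(-1 + 3))) = -92*(7 + 2*(⅓)*(-2 + 9)/2) = -92*(7 + 2*(⅓)*(½)*7) = -92*(7 + 7/3) = -92*28/3 = -2576/3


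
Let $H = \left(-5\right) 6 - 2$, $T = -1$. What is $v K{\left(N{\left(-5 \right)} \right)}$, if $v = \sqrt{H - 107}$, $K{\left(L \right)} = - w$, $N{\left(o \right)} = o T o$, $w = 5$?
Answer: $- 5 i \sqrt{139} \approx - 58.949 i$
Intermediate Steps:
$H = -32$ ($H = -30 - 2 = -32$)
$N{\left(o \right)} = - o^{2}$ ($N{\left(o \right)} = o \left(-1\right) o = - o o = - o^{2}$)
$K{\left(L \right)} = -5$ ($K{\left(L \right)} = \left(-1\right) 5 = -5$)
$v = i \sqrt{139}$ ($v = \sqrt{-32 - 107} = \sqrt{-139} = i \sqrt{139} \approx 11.79 i$)
$v K{\left(N{\left(-5 \right)} \right)} = i \sqrt{139} \left(-5\right) = - 5 i \sqrt{139}$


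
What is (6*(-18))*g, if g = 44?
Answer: -4752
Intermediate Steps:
(6*(-18))*g = (6*(-18))*44 = -108*44 = -4752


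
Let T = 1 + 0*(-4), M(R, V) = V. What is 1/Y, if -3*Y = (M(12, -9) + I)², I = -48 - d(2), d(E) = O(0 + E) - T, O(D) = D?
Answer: -3/3364 ≈ -0.00089180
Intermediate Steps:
T = 1 (T = 1 + 0 = 1)
d(E) = -1 + E (d(E) = (0 + E) - 1*1 = E - 1 = -1 + E)
I = -49 (I = -48 - (-1 + 2) = -48 - 1*1 = -48 - 1 = -49)
Y = -3364/3 (Y = -(-9 - 49)²/3 = -⅓*(-58)² = -⅓*3364 = -3364/3 ≈ -1121.3)
1/Y = 1/(-3364/3) = -3/3364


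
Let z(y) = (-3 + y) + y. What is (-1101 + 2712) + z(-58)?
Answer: 1492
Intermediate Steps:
z(y) = -3 + 2*y
(-1101 + 2712) + z(-58) = (-1101 + 2712) + (-3 + 2*(-58)) = 1611 + (-3 - 116) = 1611 - 119 = 1492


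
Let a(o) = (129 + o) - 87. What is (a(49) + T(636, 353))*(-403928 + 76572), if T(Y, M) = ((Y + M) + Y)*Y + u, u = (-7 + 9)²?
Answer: -338353524820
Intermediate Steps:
u = 4 (u = 2² = 4)
T(Y, M) = 4 + Y*(M + 2*Y) (T(Y, M) = ((Y + M) + Y)*Y + 4 = ((M + Y) + Y)*Y + 4 = (M + 2*Y)*Y + 4 = Y*(M + 2*Y) + 4 = 4 + Y*(M + 2*Y))
a(o) = 42 + o
(a(49) + T(636, 353))*(-403928 + 76572) = ((42 + 49) + (4 + 2*636² + 353*636))*(-403928 + 76572) = (91 + (4 + 2*404496 + 224508))*(-327356) = (91 + (4 + 808992 + 224508))*(-327356) = (91 + 1033504)*(-327356) = 1033595*(-327356) = -338353524820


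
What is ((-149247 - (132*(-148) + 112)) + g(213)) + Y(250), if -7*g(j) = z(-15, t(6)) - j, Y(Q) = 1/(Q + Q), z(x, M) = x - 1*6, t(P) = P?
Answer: -454263493/3500 ≈ -1.2979e+5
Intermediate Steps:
z(x, M) = -6 + x (z(x, M) = x - 6 = -6 + x)
Y(Q) = 1/(2*Q)
g(j) = 3 + j/7 (g(j) = -((-6 - 15) - j)/7 = -(-21 - j)/7 = 3 + j/7)
((-149247 - (132*(-148) + 112)) + g(213)) + Y(250) = ((-149247 - (132*(-148) + 112)) + (3 + (1/7)*213)) + (1/2)/250 = ((-149247 - (-19536 + 112)) + (3 + 213/7)) + (1/2)*(1/250) = ((-149247 - 1*(-19424)) + 234/7) + 1/500 = ((-149247 + 19424) + 234/7) + 1/500 = (-129823 + 234/7) + 1/500 = -908527/7 + 1/500 = -454263493/3500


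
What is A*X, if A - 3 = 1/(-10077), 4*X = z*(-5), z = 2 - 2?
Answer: 0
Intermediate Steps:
z = 0
X = 0 (X = (0*(-5))/4 = (1/4)*0 = 0)
A = 30230/10077 (A = 3 + 1/(-10077) = 3 - 1/10077 = 30230/10077 ≈ 2.9999)
A*X = (30230/10077)*0 = 0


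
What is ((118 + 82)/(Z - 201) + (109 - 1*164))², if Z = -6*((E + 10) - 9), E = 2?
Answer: 149940025/47961 ≈ 3126.3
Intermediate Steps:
Z = -18 (Z = -6*((2 + 10) - 9) = -6*(12 - 9) = -6*3 = -18)
((118 + 82)/(Z - 201) + (109 - 1*164))² = ((118 + 82)/(-18 - 201) + (109 - 1*164))² = (200/(-219) + (109 - 164))² = (200*(-1/219) - 55)² = (-200/219 - 55)² = (-12245/219)² = 149940025/47961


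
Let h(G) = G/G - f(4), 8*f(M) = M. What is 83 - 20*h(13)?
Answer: 73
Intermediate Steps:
f(M) = M/8
h(G) = ½ (h(G) = G/G - 4/8 = 1 - 1*½ = 1 - ½ = ½)
83 - 20*h(13) = 83 - 20*½ = 83 - 10 = 73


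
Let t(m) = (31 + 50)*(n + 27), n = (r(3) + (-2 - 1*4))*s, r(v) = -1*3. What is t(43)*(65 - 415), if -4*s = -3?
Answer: -1148175/2 ≈ -5.7409e+5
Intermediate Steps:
s = 3/4 (s = -1/4*(-3) = 3/4 ≈ 0.75000)
r(v) = -3
n = -27/4 (n = (-3 + (-2 - 1*4))*(3/4) = (-3 + (-2 - 4))*(3/4) = (-3 - 6)*(3/4) = -9*3/4 = -27/4 ≈ -6.7500)
t(m) = 6561/4 (t(m) = (31 + 50)*(-27/4 + 27) = 81*(81/4) = 6561/4)
t(43)*(65 - 415) = 6561*(65 - 415)/4 = (6561/4)*(-350) = -1148175/2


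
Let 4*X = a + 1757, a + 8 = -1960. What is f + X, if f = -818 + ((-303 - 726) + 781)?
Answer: -4475/4 ≈ -1118.8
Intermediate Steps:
a = -1968 (a = -8 - 1960 = -1968)
X = -211/4 (X = (-1968 + 1757)/4 = (1/4)*(-211) = -211/4 ≈ -52.750)
f = -1066 (f = -818 + (-1029 + 781) = -818 - 248 = -1066)
f + X = -1066 - 211/4 = -4475/4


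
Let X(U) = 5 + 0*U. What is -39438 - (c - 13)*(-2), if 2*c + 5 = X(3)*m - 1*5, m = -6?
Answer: -39504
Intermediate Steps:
X(U) = 5 (X(U) = 5 + 0 = 5)
c = -20 (c = -5/2 + (5*(-6) - 1*5)/2 = -5/2 + (-30 - 5)/2 = -5/2 + (½)*(-35) = -5/2 - 35/2 = -20)
-39438 - (c - 13)*(-2) = -39438 - (-20 - 13)*(-2) = -39438 - (-33)*(-2) = -39438 - 1*66 = -39438 - 66 = -39504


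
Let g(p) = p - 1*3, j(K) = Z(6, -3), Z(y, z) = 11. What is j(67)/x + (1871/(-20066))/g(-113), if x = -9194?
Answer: -4201121/10700234632 ≈ -0.00039262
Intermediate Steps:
j(K) = 11
g(p) = -3 + p (g(p) = p - 3 = -3 + p)
j(67)/x + (1871/(-20066))/g(-113) = 11/(-9194) + (1871/(-20066))/(-3 - 113) = 11*(-1/9194) + (1871*(-1/20066))/(-116) = -11/9194 - 1871/20066*(-1/116) = -11/9194 + 1871/2327656 = -4201121/10700234632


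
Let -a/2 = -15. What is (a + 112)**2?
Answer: 20164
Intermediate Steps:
a = 30 (a = -2*(-15) = 30)
(a + 112)**2 = (30 + 112)**2 = 142**2 = 20164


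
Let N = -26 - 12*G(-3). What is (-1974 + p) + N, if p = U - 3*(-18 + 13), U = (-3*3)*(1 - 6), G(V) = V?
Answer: -1904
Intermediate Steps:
U = 45 (U = -9*(-5) = 45)
N = 10 (N = -26 - 12*(-3) = -26 + 36 = 10)
p = 60 (p = 45 - 3*(-18 + 13) = 45 - 3*(-5) = 45 + 15 = 60)
(-1974 + p) + N = (-1974 + 60) + 10 = -1914 + 10 = -1904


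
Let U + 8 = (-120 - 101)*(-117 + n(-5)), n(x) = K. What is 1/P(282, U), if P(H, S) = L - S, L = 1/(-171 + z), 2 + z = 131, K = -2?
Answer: -42/1104223 ≈ -3.8036e-5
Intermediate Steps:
n(x) = -2
U = 26291 (U = -8 + (-120 - 101)*(-117 - 2) = -8 - 221*(-119) = -8 + 26299 = 26291)
z = 129 (z = -2 + 131 = 129)
L = -1/42 (L = 1/(-171 + 129) = 1/(-42) = -1/42 ≈ -0.023810)
P(H, S) = -1/42 - S
1/P(282, U) = 1/(-1/42 - 1*26291) = 1/(-1/42 - 26291) = 1/(-1104223/42) = -42/1104223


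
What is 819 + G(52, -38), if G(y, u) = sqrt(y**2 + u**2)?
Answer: 819 + 2*sqrt(1037) ≈ 883.41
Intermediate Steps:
G(y, u) = sqrt(u**2 + y**2)
819 + G(52, -38) = 819 + sqrt((-38)**2 + 52**2) = 819 + sqrt(1444 + 2704) = 819 + sqrt(4148) = 819 + 2*sqrt(1037)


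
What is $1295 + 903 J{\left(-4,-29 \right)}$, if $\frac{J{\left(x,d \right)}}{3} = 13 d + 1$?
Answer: $-1017289$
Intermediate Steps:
$J{\left(x,d \right)} = 3 + 39 d$ ($J{\left(x,d \right)} = 3 \left(13 d + 1\right) = 3 \left(1 + 13 d\right) = 3 + 39 d$)
$1295 + 903 J{\left(-4,-29 \right)} = 1295 + 903 \left(3 + 39 \left(-29\right)\right) = 1295 + 903 \left(3 - 1131\right) = 1295 + 903 \left(-1128\right) = 1295 - 1018584 = -1017289$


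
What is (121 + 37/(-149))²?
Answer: 323712064/22201 ≈ 14581.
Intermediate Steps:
(121 + 37/(-149))² = (121 + 37*(-1/149))² = (121 - 37/149)² = (17992/149)² = 323712064/22201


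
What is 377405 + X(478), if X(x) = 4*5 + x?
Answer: 377903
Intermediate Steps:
X(x) = 20 + x
377405 + X(478) = 377405 + (20 + 478) = 377405 + 498 = 377903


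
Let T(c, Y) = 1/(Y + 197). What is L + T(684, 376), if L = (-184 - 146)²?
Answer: 62399701/573 ≈ 1.0890e+5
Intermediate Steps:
L = 108900 (L = (-330)² = 108900)
T(c, Y) = 1/(197 + Y)
L + T(684, 376) = 108900 + 1/(197 + 376) = 108900 + 1/573 = 62399701/573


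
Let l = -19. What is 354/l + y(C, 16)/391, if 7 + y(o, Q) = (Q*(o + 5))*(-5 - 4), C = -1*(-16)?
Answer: -196003/7429 ≈ -26.383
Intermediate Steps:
C = 16
y(o, Q) = -7 - 9*Q*(5 + o) (y(o, Q) = -7 + (Q*(o + 5))*(-5 - 4) = -7 + (Q*(5 + o))*(-9) = -7 - 9*Q*(5 + o))
354/l + y(C, 16)/391 = 354/(-19) + (-7 - 45*16 - 9*16*16)/391 = 354*(-1/19) + (-7 - 720 - 2304)*(1/391) = -354/19 - 3031*1/391 = -354/19 - 3031/391 = -196003/7429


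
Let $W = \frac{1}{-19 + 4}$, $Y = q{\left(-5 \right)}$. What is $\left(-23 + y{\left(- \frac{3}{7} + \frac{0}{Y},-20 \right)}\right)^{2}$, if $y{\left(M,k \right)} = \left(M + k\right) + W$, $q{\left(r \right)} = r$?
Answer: $\frac{20857489}{11025} \approx 1891.8$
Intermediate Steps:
$Y = -5$
$W = - \frac{1}{15}$ ($W = \frac{1}{-15} = - \frac{1}{15} \approx -0.066667$)
$y{\left(M,k \right)} = - \frac{1}{15} + M + k$ ($y{\left(M,k \right)} = \left(M + k\right) - \frac{1}{15} = - \frac{1}{15} + M + k$)
$\left(-23 + y{\left(- \frac{3}{7} + \frac{0}{Y},-20 \right)}\right)^{2} = \left(-23 - \frac{2152}{105}\right)^{2} = \left(- \frac{4567}{105}\right)^{2} = \frac{20857489}{11025}$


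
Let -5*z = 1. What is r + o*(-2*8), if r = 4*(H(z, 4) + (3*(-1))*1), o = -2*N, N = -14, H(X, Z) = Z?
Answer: -444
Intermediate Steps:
z = -1/5 (z = -1/5*1 = -1/5 ≈ -0.20000)
o = 28 (o = -2*(-14) = 28)
r = 4 (r = 4*(4 + (3*(-1))*1) = 4*(4 - 3*1) = 4*(4 - 3) = 4*1 = 4)
r + o*(-2*8) = 4 + 28*(-2*8) = 4 + 28*(-16) = 4 - 448 = -444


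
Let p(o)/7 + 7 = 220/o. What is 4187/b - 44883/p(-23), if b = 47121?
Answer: 16218199706/41890569 ≈ 387.16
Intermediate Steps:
p(o) = -49 + 1540/o (p(o) = -49 + 7*(220/o) = -49 + 1540/o)
4187/b - 44883/p(-23) = 4187/47121 - 44883/(-49 + 1540/(-23)) = 4187*(1/47121) - 44883/(-49 + 1540*(-1/23)) = 4187/47121 - 44883/(-49 - 1540/23) = 4187/47121 - 44883/(-2667/23) = 4187/47121 - 44883*(-23/2667) = 4187/47121 + 344103/889 = 16218199706/41890569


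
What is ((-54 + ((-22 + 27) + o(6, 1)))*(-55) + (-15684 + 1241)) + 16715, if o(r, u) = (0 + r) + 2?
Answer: 4527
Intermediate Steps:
o(r, u) = 2 + r (o(r, u) = r + 2 = 2 + r)
((-54 + ((-22 + 27) + o(6, 1)))*(-55) + (-15684 + 1241)) + 16715 = ((-54 + ((-22 + 27) + (2 + 6)))*(-55) + (-15684 + 1241)) + 16715 = ((-54 + (5 + 8))*(-55) - 14443) + 16715 = ((-54 + 13)*(-55) - 14443) + 16715 = (-41*(-55) - 14443) + 16715 = (2255 - 14443) + 16715 = -12188 + 16715 = 4527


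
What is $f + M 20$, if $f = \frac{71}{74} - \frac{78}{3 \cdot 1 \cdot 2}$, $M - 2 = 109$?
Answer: $\frac{163389}{74} \approx 2208.0$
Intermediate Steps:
$M = 111$ ($M = 2 + 109 = 111$)
$f = - \frac{891}{74}$ ($f = 71 \cdot \frac{1}{74} - \frac{78}{3 \cdot 2} = \frac{71}{74} - \frac{78}{6} = \frac{71}{74} - 13 = - \frac{891}{74} \approx -12.041$)
$f + M 20 = - \frac{891}{74} + 111 \cdot 20 = - \frac{891}{74} + 2220 = \frac{163389}{74}$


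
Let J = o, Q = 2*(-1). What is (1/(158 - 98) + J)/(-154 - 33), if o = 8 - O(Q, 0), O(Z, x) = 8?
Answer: -1/11220 ≈ -8.9127e-5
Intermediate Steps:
Q = -2
o = 0 (o = 8 - 1*8 = 8 - 8 = 0)
J = 0
(1/(158 - 98) + J)/(-154 - 33) = (1/(158 - 98) + 0)/(-154 - 33) = (1/60 + 0)/(-187) = (1/60 + 0)*(-1/187) = (1/60)*(-1/187) = -1/11220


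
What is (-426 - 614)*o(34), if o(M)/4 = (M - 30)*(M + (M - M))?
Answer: -565760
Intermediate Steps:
o(M) = 4*M*(-30 + M) (o(M) = 4*((M - 30)*(M + (M - M))) = 4*((-30 + M)*(M + 0)) = 4*((-30 + M)*M) = 4*(M*(-30 + M)) = 4*M*(-30 + M))
(-426 - 614)*o(34) = (-426 - 614)*(4*34*(-30 + 34)) = -4160*34*4 = -1040*544 = -565760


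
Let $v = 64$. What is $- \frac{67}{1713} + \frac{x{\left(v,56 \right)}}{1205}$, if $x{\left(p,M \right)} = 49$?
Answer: $\frac{3202}{2064165} \approx 0.0015512$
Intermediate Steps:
$- \frac{67}{1713} + \frac{x{\left(v,56 \right)}}{1205} = - \frac{67}{1713} + \frac{49}{1205} = \frac{3202}{2064165}$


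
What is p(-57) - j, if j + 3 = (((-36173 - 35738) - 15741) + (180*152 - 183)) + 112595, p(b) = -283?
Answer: -52400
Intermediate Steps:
j = 52117 (j = -3 + ((((-36173 - 35738) - 15741) + (180*152 - 183)) + 112595) = -3 + (((-71911 - 15741) + (27360 - 183)) + 112595) = -3 + ((-87652 + 27177) + 112595) = -3 + (-60475 + 112595) = -3 + 52120 = 52117)
p(-57) - j = -283 - 1*52117 = -283 - 52117 = -52400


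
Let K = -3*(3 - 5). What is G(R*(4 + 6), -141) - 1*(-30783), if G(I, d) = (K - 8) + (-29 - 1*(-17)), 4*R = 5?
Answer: 30769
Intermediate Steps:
R = 5/4 (R = (¼)*5 = 5/4 ≈ 1.2500)
K = 6 (K = -3*(-2) = 6)
G(I, d) = -14 (G(I, d) = (6 - 8) + (-29 - 1*(-17)) = -2 + (-29 + 17) = -2 - 12 = -14)
G(R*(4 + 6), -141) - 1*(-30783) = -14 - 1*(-30783) = -14 + 30783 = 30769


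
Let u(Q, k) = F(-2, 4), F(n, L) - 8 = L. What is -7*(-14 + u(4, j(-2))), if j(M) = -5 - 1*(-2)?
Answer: 14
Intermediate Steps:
F(n, L) = 8 + L
j(M) = -3 (j(M) = -5 + 2 = -3)
u(Q, k) = 12 (u(Q, k) = 8 + 4 = 12)
-7*(-14 + u(4, j(-2))) = -7*(-14 + 12) = -7*(-2) = 14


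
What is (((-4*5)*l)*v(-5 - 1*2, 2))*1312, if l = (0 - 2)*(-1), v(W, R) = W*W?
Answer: -2571520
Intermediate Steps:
v(W, R) = W²
l = 2 (l = -2*(-1) = 2)
(((-4*5)*l)*v(-5 - 1*2, 2))*1312 = ((-4*5*2)*(-5 - 1*2)²)*1312 = ((-20*2)*(-5 - 2)²)*1312 = -40*(-7)²*1312 = -40*49*1312 = -1960*1312 = -2571520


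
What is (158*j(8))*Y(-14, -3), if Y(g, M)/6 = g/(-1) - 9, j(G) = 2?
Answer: 9480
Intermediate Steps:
Y(g, M) = -54 - 6*g (Y(g, M) = 6*(g/(-1) - 9) = 6*(-g - 9) = 6*(-9 - g) = -54 - 6*g)
(158*j(8))*Y(-14, -3) = (158*2)*(-54 - 6*(-14)) = 316*(-54 + 84) = 316*30 = 9480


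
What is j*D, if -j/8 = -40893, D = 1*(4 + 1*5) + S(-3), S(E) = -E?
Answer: 3925728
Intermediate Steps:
D = 12 (D = 1*(4 + 1*5) - 1*(-3) = 1*(4 + 5) + 3 = 1*9 + 3 = 9 + 3 = 12)
j = 327144 (j = -8*(-40893) = 327144)
j*D = 327144*12 = 3925728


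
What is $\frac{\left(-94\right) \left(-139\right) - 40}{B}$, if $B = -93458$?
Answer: $- \frac{6513}{46729} \approx -0.13938$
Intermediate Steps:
$\frac{\left(-94\right) \left(-139\right) - 40}{B} = \frac{\left(-94\right) \left(-139\right) - 40}{-93458} = \left(13066 - 40\right) \left(- \frac{1}{93458}\right) = 13026 \left(- \frac{1}{93458}\right) = - \frac{6513}{46729}$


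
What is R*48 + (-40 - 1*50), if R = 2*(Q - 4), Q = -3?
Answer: -762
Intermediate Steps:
R = -14 (R = 2*(-3 - 4) = 2*(-7) = -14)
R*48 + (-40 - 1*50) = -14*48 + (-40 - 1*50) = -672 + (-40 - 50) = -672 - 90 = -762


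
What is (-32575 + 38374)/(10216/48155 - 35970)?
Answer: -279250845/1732125134 ≈ -0.16122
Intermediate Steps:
(-32575 + 38374)/(10216/48155 - 35970) = 5799/(10216*(1/48155) - 35970) = 5799/(10216/48155 - 35970) = 5799/(-1732125134/48155) = 5799*(-48155/1732125134) = -279250845/1732125134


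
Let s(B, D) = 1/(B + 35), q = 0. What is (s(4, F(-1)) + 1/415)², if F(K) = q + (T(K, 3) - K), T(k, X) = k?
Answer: 206116/261954225 ≈ 0.00078684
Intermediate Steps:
F(K) = 0 (F(K) = 0 + (K - K) = 0 + 0 = 0)
s(B, D) = 1/(35 + B)
(s(4, F(-1)) + 1/415)² = (1/(35 + 4) + 1/415)² = (1/39 + 1/415)² = (454/16185)² = 206116/261954225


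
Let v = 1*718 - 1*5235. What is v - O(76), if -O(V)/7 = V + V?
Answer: -3453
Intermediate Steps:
O(V) = -14*V (O(V) = -7*(V + V) = -14*V)
v = -4517 (v = 718 - 5235 = -4517)
v - O(76) = -4517 - (-14)*76 = -4517 - 1*(-1064) = -4517 + 1064 = -3453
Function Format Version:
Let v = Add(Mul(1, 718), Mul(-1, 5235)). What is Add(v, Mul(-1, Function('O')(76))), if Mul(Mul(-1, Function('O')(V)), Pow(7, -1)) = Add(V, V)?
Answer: -3453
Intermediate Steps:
Function('O')(V) = Mul(-14, V) (Function('O')(V) = Mul(-7, Add(V, V)) = Mul(-7, Mul(2, V)) = Mul(-14, V))
v = -4517 (v = Add(718, -5235) = -4517)
Add(v, Mul(-1, Function('O')(76))) = Add(-4517, Mul(-1, Mul(-14, 76))) = Add(-4517, Mul(-1, -1064)) = Add(-4517, 1064) = -3453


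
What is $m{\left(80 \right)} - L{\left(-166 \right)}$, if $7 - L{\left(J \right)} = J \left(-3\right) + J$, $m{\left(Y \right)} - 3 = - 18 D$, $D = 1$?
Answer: $310$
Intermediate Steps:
$m{\left(Y \right)} = -15$ ($m{\left(Y \right)} = 3 - 18 = -15$)
$L{\left(J \right)} = 7 + 2 J$ ($L{\left(J \right)} = 7 - \left(J \left(-3\right) + J\right) = 7 - \left(- 3 J + J\right) = 7 - - 2 J = 7 + 2 J$)
$m{\left(80 \right)} - L{\left(-166 \right)} = -15 - \left(7 + 2 \left(-166\right)\right) = -15 - \left(7 - 332\right) = -15 - -325 = -15 + 325 = 310$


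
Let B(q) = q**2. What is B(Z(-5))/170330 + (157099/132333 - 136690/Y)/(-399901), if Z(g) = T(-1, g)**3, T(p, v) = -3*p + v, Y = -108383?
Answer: 180549842952718093/488475703397385765435 ≈ 0.00036962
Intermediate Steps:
T(p, v) = v - 3*p
Z(g) = (3 + g)**3 (Z(g) = (g - 3*(-1))**3 = (g + 3)**3 = (3 + g)**3)
B(Z(-5))/170330 + (157099/132333 - 136690/Y)/(-399901) = ((3 - 5)**3)**2/170330 + (157099/132333 - 136690/(-108383))/(-399901) = ((-2)**3)**2*(1/170330) + (157099*(1/132333) - 136690*(-1/108383))*(-1/399901) = (-8)**2*(1/170330) + (157099/132333 + 136690/108383)*(-1/399901) = 64*(1/170330) + (35115458687/14342647539)*(-1/399901) = 32/85165 - 35115458687/5735639093493639 = 180549842952718093/488475703397385765435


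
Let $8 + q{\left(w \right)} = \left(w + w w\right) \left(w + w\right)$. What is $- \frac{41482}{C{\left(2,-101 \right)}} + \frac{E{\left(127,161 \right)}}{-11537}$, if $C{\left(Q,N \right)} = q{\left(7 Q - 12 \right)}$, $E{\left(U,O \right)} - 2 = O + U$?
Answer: $- \frac{239291237}{92296} \approx -2592.6$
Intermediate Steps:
$E{\left(U,O \right)} = 2 + O + U$ ($E{\left(U,O \right)} = 2 + \left(O + U\right) = 2 + O + U$)
$q{\left(w \right)} = -8 + 2 w \left(w + w^{2}\right)$ ($q{\left(w \right)} = -8 + \left(w + w w\right) \left(w + w\right) = -8 + \left(w + w^{2}\right) 2 w = -8 + 2 w \left(w + w^{2}\right)$)
$C{\left(Q,N \right)} = -8 + 2 \left(-12 + 7 Q\right)^{2} + 2 \left(-12 + 7 Q\right)^{3}$ ($C{\left(Q,N \right)} = -8 + 2 \left(7 Q - 12\right)^{2} + 2 \left(7 Q - 12\right)^{3} = -8 + 2 \left(-12 + 7 Q\right)^{2} + 2 \left(-12 + 7 Q\right)^{3}$)
$- \frac{41482}{C{\left(2,-101 \right)}} + \frac{E{\left(127,161 \right)}}{-11537} = - \frac{41482}{-3176 - 3430 \cdot 2^{2} + 686 \cdot 2^{3} + 5712 \cdot 2} + \frac{2 + 161 + 127}{-11537} = - \frac{41482}{-3176 - 13720 + 686 \cdot 8 + 11424} + 290 \left(- \frac{1}{11537}\right) = - \frac{41482}{-3176 - 13720 + 5488 + 11424} - \frac{290}{11537} = - \frac{41482}{16} - \frac{290}{11537} = \left(-41482\right) \frac{1}{16} - \frac{290}{11537} = - \frac{20741}{8} - \frac{290}{11537} = - \frac{239291237}{92296}$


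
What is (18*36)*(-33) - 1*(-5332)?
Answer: -16052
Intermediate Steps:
(18*36)*(-33) - 1*(-5332) = 648*(-33) + 5332 = -21384 + 5332 = -16052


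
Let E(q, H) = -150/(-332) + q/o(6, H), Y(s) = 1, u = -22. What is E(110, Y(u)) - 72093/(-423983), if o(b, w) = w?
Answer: 1112242249/10054454 ≈ 110.62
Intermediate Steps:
E(q, H) = 75/166 + q/H (E(q, H) = -150/(-332) + q/H = -150*(-1/332) + q/H = 75/166 + q/H)
E(110, Y(u)) - 72093/(-423983) = (75/166 + 110/1) - 72093/(-423983) = (75/166 + 110*1) - 72093*(-1/423983) = (75/166 + 110) + 10299/60569 = 18335/166 + 10299/60569 = 1112242249/10054454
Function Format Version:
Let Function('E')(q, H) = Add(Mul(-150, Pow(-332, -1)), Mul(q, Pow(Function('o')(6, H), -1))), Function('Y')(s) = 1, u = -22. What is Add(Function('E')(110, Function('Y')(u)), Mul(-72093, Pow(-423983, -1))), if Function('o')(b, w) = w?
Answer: Rational(1112242249, 10054454) ≈ 110.62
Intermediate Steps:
Function('E')(q, H) = Add(Rational(75, 166), Mul(q, Pow(H, -1))) (Function('E')(q, H) = Add(Mul(-150, Pow(-332, -1)), Mul(q, Pow(H, -1))) = Add(Mul(-150, Rational(-1, 332)), Mul(q, Pow(H, -1))) = Add(Rational(75, 166), Mul(q, Pow(H, -1))))
Add(Function('E')(110, Function('Y')(u)), Mul(-72093, Pow(-423983, -1))) = Add(Add(Rational(75, 166), Mul(110, Pow(1, -1))), Mul(-72093, Pow(-423983, -1))) = Add(Add(Rational(75, 166), Mul(110, 1)), Mul(-72093, Rational(-1, 423983))) = Add(Add(Rational(75, 166), 110), Rational(10299, 60569)) = Add(Rational(18335, 166), Rational(10299, 60569)) = Rational(1112242249, 10054454)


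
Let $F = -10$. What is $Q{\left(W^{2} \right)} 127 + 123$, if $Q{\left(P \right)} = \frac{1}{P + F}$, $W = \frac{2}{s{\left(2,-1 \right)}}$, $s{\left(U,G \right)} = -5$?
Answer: $\frac{27083}{246} \approx 110.09$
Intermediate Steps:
$W = - \frac{2}{5}$ ($W = \frac{2}{-5} = 2 \left(- \frac{1}{5}\right) = - \frac{2}{5} \approx -0.4$)
$Q{\left(P \right)} = \frac{1}{-10 + P}$ ($Q{\left(P \right)} = \frac{1}{P - 10} = \frac{1}{-10 + P}$)
$Q{\left(W^{2} \right)} 127 + 123 = \frac{1}{-10 + \left(- \frac{2}{5}\right)^{2}} \cdot 127 + 123 = \frac{1}{-10 + \frac{4}{25}} \cdot 127 + 123 = \frac{1}{- \frac{246}{25}} \cdot 127 + 123 = \left(- \frac{25}{246}\right) 127 + 123 = - \frac{3175}{246} + 123 = \frac{27083}{246}$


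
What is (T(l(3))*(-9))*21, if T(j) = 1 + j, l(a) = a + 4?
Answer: -1512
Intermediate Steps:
l(a) = 4 + a
(T(l(3))*(-9))*21 = ((1 + (4 + 3))*(-9))*21 = ((1 + 7)*(-9))*21 = (8*(-9))*21 = -72*21 = -1512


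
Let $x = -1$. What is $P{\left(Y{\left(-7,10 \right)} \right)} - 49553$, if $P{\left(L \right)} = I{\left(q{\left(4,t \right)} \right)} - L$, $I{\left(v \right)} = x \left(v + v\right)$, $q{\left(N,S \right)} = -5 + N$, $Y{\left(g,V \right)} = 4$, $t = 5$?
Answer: $-49555$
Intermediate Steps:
$I{\left(v \right)} = - 2 v$ ($I{\left(v \right)} = - (v + v) = - 2 v$)
$P{\left(L \right)} = 2 - L$ ($P{\left(L \right)} = - 2 \left(-5 + 4\right) - L = \left(-2\right) \left(-1\right) - L = 2 - L$)
$P{\left(Y{\left(-7,10 \right)} \right)} - 49553 = \left(2 - 4\right) - 49553 = -2 - 49553 = -49555$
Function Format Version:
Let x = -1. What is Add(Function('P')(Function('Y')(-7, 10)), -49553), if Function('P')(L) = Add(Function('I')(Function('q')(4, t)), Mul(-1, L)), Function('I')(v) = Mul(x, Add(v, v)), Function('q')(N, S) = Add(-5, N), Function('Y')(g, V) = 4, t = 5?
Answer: -49555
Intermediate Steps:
Function('I')(v) = Mul(-2, v) (Function('I')(v) = Mul(-1, Add(v, v)) = Mul(-1, Mul(2, v)) = Mul(-2, v))
Function('P')(L) = Add(2, Mul(-1, L)) (Function('P')(L) = Add(Mul(-2, Add(-5, 4)), Mul(-1, L)) = Add(Mul(-2, -1), Mul(-1, L)) = Add(2, Mul(-1, L)))
Add(Function('P')(Function('Y')(-7, 10)), -49553) = Add(Add(2, Mul(-1, 4)), -49553) = Add(Add(2, -4), -49553) = Add(-2, -49553) = -49555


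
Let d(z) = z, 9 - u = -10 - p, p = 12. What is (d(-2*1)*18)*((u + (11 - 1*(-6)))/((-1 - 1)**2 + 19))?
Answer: -1728/23 ≈ -75.130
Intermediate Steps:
u = 31 (u = 9 - (-10 - 1*12) = 9 - (-10 - 12) = 9 - 1*(-22) = 9 + 22 = 31)
(d(-2*1)*18)*((u + (11 - 1*(-6)))/((-1 - 1)**2 + 19)) = (-2*1*18)*((31 + (11 - 1*(-6)))/((-1 - 1)**2 + 19)) = (-2*18)*((31 + (11 + 6))/((-2)**2 + 19)) = -36*(31 + 17)/(4 + 19) = -1728/23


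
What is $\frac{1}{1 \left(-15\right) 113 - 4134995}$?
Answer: $- \frac{1}{4136690} \approx -2.4174 \cdot 10^{-7}$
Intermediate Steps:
$\frac{1}{1 \left(-15\right) 113 - 4134995} = \frac{1}{\left(-15\right) 113 - 4134995} = \frac{1}{-1695 - 4134995} = \frac{1}{-4136690} = - \frac{1}{4136690}$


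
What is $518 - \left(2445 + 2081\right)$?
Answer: $-4008$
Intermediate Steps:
$518 - \left(2445 + 2081\right) = 518 - 4526 = -4008$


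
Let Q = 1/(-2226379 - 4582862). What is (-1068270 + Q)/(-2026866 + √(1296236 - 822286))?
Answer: 2457273658088097581/4662270639145347241 + 36370539415355*√18958/27973623834872083446 ≈ 0.52723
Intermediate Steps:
Q = -1/6809241 (Q = 1/(-6809241) = -1/6809241 ≈ -1.4686e-7)
(-1068270 + Q)/(-2026866 + √(1296236 - 822286)) = (-1068270 - 1/6809241)/(-2026866 + √(1296236 - 822286)) = -7274107883071/(6809241*(-2026866 + √473950)) = -7274107883071/(6809241*(-2026866 + 5*√18958))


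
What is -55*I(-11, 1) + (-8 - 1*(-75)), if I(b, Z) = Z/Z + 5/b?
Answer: 37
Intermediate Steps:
I(b, Z) = 1 + 5/b
-55*I(-11, 1) + (-8 - 1*(-75)) = -55*(5 - 11)/(-11) + (-8 - 1*(-75)) = -(-5)*(-6) + (-8 + 75) = -55*6/11 + 67 = -30 + 67 = 37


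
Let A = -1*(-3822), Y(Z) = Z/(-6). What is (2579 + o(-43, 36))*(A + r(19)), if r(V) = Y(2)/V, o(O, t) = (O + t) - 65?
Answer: 546157471/57 ≈ 9.5817e+6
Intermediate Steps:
Y(Z) = -Z/6 (Y(Z) = Z*(-1/6) = -Z/6)
o(O, t) = -65 + O + t
r(V) = -1/(3*V) (r(V) = (-1/6*2)/V = -1/(3*V))
A = 3822
(2579 + o(-43, 36))*(A + r(19)) = (2579 + (-65 - 43 + 36))*(3822 - 1/3/19) = (2579 - 72)*(3822 - 1/3*1/19) = 2507*(3822 - 1/57) = 2507*(217853/57) = 546157471/57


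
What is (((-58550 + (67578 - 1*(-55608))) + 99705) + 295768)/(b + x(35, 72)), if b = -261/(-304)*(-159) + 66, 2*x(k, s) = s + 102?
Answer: 139873136/5013 ≈ 27902.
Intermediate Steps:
x(k, s) = 51 + s/2 (x(k, s) = (s + 102)/2 = (102 + s)/2 = 51 + s/2)
b = -21435/304 (b = -261*(-1/304)*(-159) + 66 = (261/304)*(-159) + 66 = -41499/304 + 66 = -21435/304 ≈ -70.510)
(((-58550 + (67578 - 1*(-55608))) + 99705) + 295768)/(b + x(35, 72)) = (((-58550 + (67578 - 1*(-55608))) + 99705) + 295768)/(-21435/304 + (51 + (½)*72)) = (((-58550 + (67578 + 55608)) + 99705) + 295768)/(-21435/304 + (51 + 36)) = (((-58550 + 123186) + 99705) + 295768)/(-21435/304 + 87) = ((64636 + 99705) + 295768)/(5013/304) = (164341 + 295768)*(304/5013) = 460109*(304/5013) = 139873136/5013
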